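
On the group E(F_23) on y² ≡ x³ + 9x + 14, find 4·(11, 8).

Write G = (11, 8).
Double-and-add on 4 = (100)₂. Start with G = (11, 8) for the leading 1-bit.
double: tangent at (11, 8): λ = (3·11² + 9)/(2·8) ≡ 4/16. 16⁻¹ ≡ 13 (mod 23) since 16·13 = 208 ≡ 1, so λ ≡ 4·13 ≡ 6.
  x = λ² - 11 - 11 = 36 - 22 ≡ 14; y = λ·(11 - 14) - 8 ≡ 20. → (14, 20)
double: tangent at (14, 20): λ = (3·14² + 9)/(2·20) ≡ 22/17. 17⁻¹ ≡ 19 (mod 23) since 17·19 = 323 ≡ 1, so λ ≡ 22·19 ≡ 4.
  x = λ² - 14 - 14 = 16 - 28 ≡ 11; y = λ·(14 - 11) - 20 ≡ 15. → (11, 15)

(11, 15)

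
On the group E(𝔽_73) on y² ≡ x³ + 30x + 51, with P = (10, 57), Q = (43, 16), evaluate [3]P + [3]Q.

First 3P:
Repeated addition: build up to 3P.
2P: tangent at (10, 57): λ = (3·10² + 30)/(2·57) ≡ 38/41. 41⁻¹ ≡ 57 (mod 73), so λ ≡ 38·57 ≡ 49.
  x = λ² - 10 - 10 = 2401 - 20 ≡ 45; y = λ·(10 - 45) - 57 ≡ 53. → (45, 53)
3P: (45, 53) + (10, 57). λ = (57 - 53)/(10 - 45) ≡ 4/38 mod 73. 38⁻¹ ≡ 25 (mod 73) since 38·25 = 950 ≡ 1, so λ ≡ 27.
  x = λ² - 45 - 10 = 729 - 55 ≡ 17; y = λ·(45 - 17) - 53 ≡ 46. → (17, 46)
3P = (17, 46).
Next 3Q:
Repeated addition: build up to 3Q.
2Q: tangent at (43, 16): λ = (3·43² + 30)/(2·16) ≡ 29/32. 32⁻¹ ≡ 16 (mod 73), so λ ≡ 29·16 ≡ 26.
  x = λ² - 43 - 43 = 676 - 86 ≡ 6; y = λ·(43 - 6) - 16 ≡ 70. → (6, 70)
3Q: (6, 70) + (43, 16). λ = (16 - 70)/(43 - 6) ≡ 19/37 mod 73. 37⁻¹ ≡ 2 (mod 73), so λ ≡ 38.
  x = λ² - 6 - 43 = 1444 - 49 ≡ 8; y = λ·(6 - 8) - 70 ≡ 0. → (8, 0)
3Q = (8, 0).
Finally 3P + 3Q:
(17, 46) + (8, 0). λ = (0 - 46)/(8 - 17) ≡ 27/64 mod 73. 64⁻¹ ≡ 8 (mod 73), so λ ≡ 70.
  x = λ² - 17 - 8 = 4900 - 25 ≡ 57; y = λ·(17 - 57) - 46 ≡ 1. → (57, 1)

(57, 1)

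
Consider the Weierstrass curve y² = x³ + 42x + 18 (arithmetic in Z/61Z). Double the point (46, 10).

tangent at (46, 10): λ = (3·46² + 42)/(2·10) ≡ 46/20. 20⁻¹ ≡ 58 (mod 61), so λ ≡ 46·58 ≡ 45.
  x = λ² - 46 - 46 = 2025 - 92 ≡ 42; y = λ·(46 - 42) - 10 ≡ 48. → (42, 48)

(42, 48)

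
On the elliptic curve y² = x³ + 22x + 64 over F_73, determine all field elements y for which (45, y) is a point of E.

x³ + 22x + 64 = 92179 ≡ 53 (mod 73).
53 is a non-residue mod 73; no y exists.

none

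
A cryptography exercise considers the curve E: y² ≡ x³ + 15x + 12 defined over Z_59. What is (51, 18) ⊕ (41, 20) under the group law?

(52, 53)

(51, 18) + (41, 20). λ = (20 - 18)/(41 - 51) ≡ 2/49 mod 59. 49⁻¹ ≡ 53 (mod 59), so λ ≡ 47.
  x = λ² - 51 - 41 = 2209 - 92 ≡ 52; y = λ·(51 - 52) - 18 ≡ 53. → (52, 53)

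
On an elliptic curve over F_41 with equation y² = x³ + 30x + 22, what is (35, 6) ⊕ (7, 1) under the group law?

(35, 6) + (7, 1). λ = (1 - 6)/(7 - 35) ≡ 36/13 mod 41. 13⁻¹ ≡ 19 (mod 41), so λ ≡ 28.
  x = λ² - 35 - 7 = 784 - 42 ≡ 4; y = λ·(35 - 4) - 6 ≡ 1. → (4, 1)

(4, 1)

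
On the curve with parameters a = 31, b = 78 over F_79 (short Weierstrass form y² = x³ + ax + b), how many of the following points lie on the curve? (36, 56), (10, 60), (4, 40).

(36, 56): 56² ≡ 55, rhs ≡ 55 → on.
(10, 60): 60² ≡ 45, rhs ≡ 45 → on.
(4, 40): 40² ≡ 20, rhs ≡ 29 → off.

2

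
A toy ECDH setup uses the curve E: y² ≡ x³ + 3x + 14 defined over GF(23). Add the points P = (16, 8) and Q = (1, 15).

(10, 3)

(16, 8) + (1, 15). λ = (15 - 8)/(1 - 16) ≡ 7/8 mod 23. 8⁻¹ ≡ 3 (mod 23) since 8·3 = 24 ≡ 1, so λ ≡ 21.
  x = λ² - 16 - 1 = 441 - 17 ≡ 10; y = λ·(16 - 10) - 8 ≡ 3. → (10, 3)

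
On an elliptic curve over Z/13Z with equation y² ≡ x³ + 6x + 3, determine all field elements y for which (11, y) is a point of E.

3, 10

x³ + 6x + 3 = 1400 ≡ 9 (mod 13).
Square roots of 9 mod 13: 3 and 10 (since 3² = 9 ≡ 9).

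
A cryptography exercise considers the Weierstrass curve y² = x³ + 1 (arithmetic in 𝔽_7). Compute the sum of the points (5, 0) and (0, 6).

(5, 0) + (0, 6). λ = (6 - 0)/(0 - 5) ≡ 6/2 mod 7. 2⁻¹ ≡ 4 (mod 7), so λ ≡ 3.
  x = λ² - 5 - 0 = 9 - 5 ≡ 4; y = λ·(5 - 4) - 0 ≡ 3. → (4, 3)

(4, 3)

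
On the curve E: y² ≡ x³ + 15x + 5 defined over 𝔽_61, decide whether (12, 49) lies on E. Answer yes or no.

y² = 49² ≡ 22; x³ + 15x + 5 = 1913 ≡ 22 (mod 61). 22 = 22.

yes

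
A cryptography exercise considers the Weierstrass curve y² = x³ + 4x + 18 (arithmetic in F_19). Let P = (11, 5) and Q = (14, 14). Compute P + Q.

(11, 5) + (14, 14). λ = (14 - 5)/(14 - 11) ≡ 9/3 mod 19. 3⁻¹ ≡ 13 (mod 19), so λ ≡ 3.
  x = λ² - 11 - 14 = 9 - 25 ≡ 3; y = λ·(11 - 3) - 5 ≡ 0. → (3, 0)

(3, 0)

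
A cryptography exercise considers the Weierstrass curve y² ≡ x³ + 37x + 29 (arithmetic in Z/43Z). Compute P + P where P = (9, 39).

(3, 9)

tangent at (9, 39): λ = (3·9² + 37)/(2·39) ≡ 22/35. 35⁻¹ ≡ 16 (mod 43), so λ ≡ 22·16 ≡ 8.
  x = λ² - 9 - 9 = 64 - 18 ≡ 3; y = λ·(9 - 3) - 39 ≡ 9. → (3, 9)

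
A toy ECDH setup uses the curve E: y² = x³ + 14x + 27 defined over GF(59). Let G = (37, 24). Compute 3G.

(55, 54)

Repeated addition: build up to 3G.
2G: tangent at (37, 24): λ = (3·37² + 14)/(2·24) ≡ 50/48. 48⁻¹ ≡ 16 (mod 59) since 48·16 = 768 ≡ 1, so λ ≡ 50·16 ≡ 33.
  x = λ² - 37 - 37 = 1089 - 74 ≡ 12; y = λ·(37 - 12) - 24 ≡ 34. → (12, 34)
3G: (12, 34) + (37, 24). λ = (24 - 34)/(37 - 12) ≡ 49/25 mod 59. 25⁻¹ ≡ 26 (mod 59), so λ ≡ 35.
  x = λ² - 12 - 37 = 1225 - 49 ≡ 55; y = λ·(12 - 55) - 34 ≡ 54. → (55, 54)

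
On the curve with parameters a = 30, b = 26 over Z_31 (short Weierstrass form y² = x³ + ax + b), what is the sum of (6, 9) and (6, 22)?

O

The two points share x = 6 and their y-coordinates satisfy 9 + 22 ≡ 0 (mod 31), so they are inverses. Their sum is ∞.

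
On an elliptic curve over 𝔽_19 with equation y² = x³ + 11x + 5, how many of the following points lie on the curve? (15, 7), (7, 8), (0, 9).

(15, 7): 7² ≡ 11, rhs ≡ 11 → on.
(7, 8): 8² ≡ 7, rhs ≡ 7 → on.
(0, 9): 9² ≡ 5, rhs ≡ 5 → on.

3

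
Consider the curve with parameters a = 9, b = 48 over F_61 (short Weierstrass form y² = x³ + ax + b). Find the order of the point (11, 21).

7

2P: tangent at (11, 21): λ = (3·11² + 9)/(2·21) ≡ 6/42. 42⁻¹ ≡ 16 (mod 61), so λ ≡ 6·16 ≡ 35.
  x = λ² - 11 - 11 = 1225 - 22 ≡ 44; y = λ·(11 - 44) - 21 ≡ 44. → (44, 44)
3P: (44, 44) + (11, 21). λ = (21 - 44)/(11 - 44) ≡ 38/28 mod 61. 28⁻¹ ≡ 24 (mod 61), so λ ≡ 58.
  x = λ² - 44 - 11 = 3364 - 55 ≡ 15; y = λ·(44 - 15) - 44 ≡ 52. → (15, 52)
4P: (15, 52) + (11, 21). λ = (21 - 52)/(11 - 15) ≡ 30/57 mod 61. 57⁻¹ ≡ 15 (mod 61) since 57·15 = 855 ≡ 1, so λ ≡ 23.
  x = λ² - 15 - 11 = 529 - 26 ≡ 15; y = λ·(15 - 15) - 52 ≡ 9. → (15, 9)
5P: (15, 9) + (11, 21). λ = (21 - 9)/(11 - 15) ≡ 12/57 mod 61. 57⁻¹ ≡ 15 (mod 61), so λ ≡ 58.
  x = λ² - 15 - 11 = 3364 - 26 ≡ 44; y = λ·(15 - 44) - 9 ≡ 17. → (44, 17)
6P: (44, 17) + (11, 21). λ = (21 - 17)/(11 - 44) ≡ 4/28 mod 61. 28⁻¹ ≡ 24 (mod 61), so λ ≡ 35.
  x = λ² - 44 - 11 = 1225 - 55 ≡ 11; y = λ·(44 - 11) - 17 ≡ 40. → (11, 40)
7P: (11, 40) + (11, 21): same x and y₁ ≡ -y₂, so the sum is ∞.
7P = ∞, so the order is 7.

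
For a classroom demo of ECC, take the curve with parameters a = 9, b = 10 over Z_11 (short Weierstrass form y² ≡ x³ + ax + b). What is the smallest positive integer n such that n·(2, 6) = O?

2P: tangent at (2, 6): λ = (3·2² + 9)/(2·6) ≡ 10/1. 1⁻¹ ≡ 1 (mod 11), so λ ≡ 10·1 ≡ 10.
  x = λ² - 2 - 2 = 100 - 4 ≡ 8; y = λ·(2 - 8) - 6 ≡ 0. → (8, 0)
3P: (8, 0) + (2, 6). λ = (6 - 0)/(2 - 8) ≡ 6/5 mod 11. 5⁻¹ ≡ 9 (mod 11), so λ ≡ 10.
  x = λ² - 8 - 2 = 100 - 10 ≡ 2; y = λ·(8 - 2) - 0 ≡ 5. → (2, 5)
4P: (2, 5) + (2, 6): same x and y₁ ≡ -y₂, so the sum is O.
4P = O, so the order is 4.

4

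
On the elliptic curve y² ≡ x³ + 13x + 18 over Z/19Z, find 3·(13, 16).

(9, 3)

Write G = (13, 16).
Repeated addition: build up to 3G.
2G: tangent at (13, 16): λ = (3·13² + 13)/(2·16) ≡ 7/13. 13⁻¹ ≡ 3 (mod 19), so λ ≡ 7·3 ≡ 2.
  x = λ² - 13 - 13 = 4 - 26 ≡ 16; y = λ·(13 - 16) - 16 ≡ 16. → (16, 16)
3G: (16, 16) + (13, 16). λ = (16 - 16)/(13 - 16) ≡ 0/16 mod 19. 16⁻¹ ≡ 6 (mod 19), so λ ≡ 0.
  x = λ² - 16 - 13 = 0 - 29 ≡ 9; y = λ·(16 - 9) - 16 ≡ 3. → (9, 3)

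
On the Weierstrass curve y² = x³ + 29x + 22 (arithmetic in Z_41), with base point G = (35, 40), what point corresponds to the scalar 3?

Repeated addition: build up to 3G.
2G: tangent at (35, 40): λ = (3·35² + 29)/(2·40) ≡ 14/39. 39⁻¹ ≡ 20 (mod 41) since 39·20 = 780 ≡ 1, so λ ≡ 14·20 ≡ 34.
  x = λ² - 35 - 35 = 1156 - 70 ≡ 20; y = λ·(35 - 20) - 40 ≡ 19. → (20, 19)
3G: (20, 19) + (35, 40). λ = (40 - 19)/(35 - 20) ≡ 21/15 mod 41. 15⁻¹ ≡ 11 (mod 41), so λ ≡ 26.
  x = λ² - 20 - 35 = 676 - 55 ≡ 6; y = λ·(20 - 6) - 19 ≡ 17. → (6, 17)

(6, 17)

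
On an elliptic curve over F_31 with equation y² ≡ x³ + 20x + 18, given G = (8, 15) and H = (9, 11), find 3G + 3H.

First 3G:
Repeated addition: build up to 3G.
2G: tangent at (8, 15): λ = (3·8² + 20)/(2·15) ≡ 26/30. 30⁻¹ ≡ 30 (mod 31), so λ ≡ 26·30 ≡ 5.
  x = λ² - 8 - 8 = 25 - 16 ≡ 9; y = λ·(8 - 9) - 15 ≡ 11. → (9, 11)
3G: (9, 11) + (8, 15). λ = (15 - 11)/(8 - 9) ≡ 4/30 mod 31. 30⁻¹ ≡ 30 (mod 31) since 30·30 = 900 ≡ 1, so λ ≡ 27.
  x = λ² - 9 - 8 = 729 - 17 ≡ 30; y = λ·(9 - 30) - 11 ≡ 11. → (30, 11)
3G = (30, 11).
Next 3H:
Repeated addition: build up to 3H.
2H: tangent at (9, 11): λ = (3·9² + 20)/(2·11) ≡ 15/22. 22⁻¹ ≡ 24 (mod 31), so λ ≡ 15·24 ≡ 19.
  x = λ² - 9 - 9 = 361 - 18 ≡ 2; y = λ·(9 - 2) - 11 ≡ 29. → (2, 29)
3H: (2, 29) + (9, 11). λ = (11 - 29)/(9 - 2) ≡ 13/7 mod 31. 7⁻¹ ≡ 9 (mod 31), so λ ≡ 24.
  x = λ² - 2 - 9 = 576 - 11 ≡ 7; y = λ·(2 - 7) - 29 ≡ 6. → (7, 6)
3H = (7, 6).
Finally 3G + 3H:
(30, 11) + (7, 6). λ = (6 - 11)/(7 - 30) ≡ 26/8 mod 31. 8⁻¹ ≡ 4 (mod 31) since 8·4 = 32 ≡ 1, so λ ≡ 11.
  x = λ² - 30 - 7 = 121 - 37 ≡ 22; y = λ·(30 - 22) - 11 ≡ 15. → (22, 15)

(22, 15)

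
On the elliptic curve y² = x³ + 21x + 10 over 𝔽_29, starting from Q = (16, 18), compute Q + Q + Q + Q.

Repeated addition: build up to 4Q.
2Q: tangent at (16, 18): λ = (3·16² + 21)/(2·18) ≡ 6/7. 7⁻¹ ≡ 25 (mod 29) since 7·25 = 175 ≡ 1, so λ ≡ 6·25 ≡ 5.
  x = λ² - 16 - 16 = 25 - 32 ≡ 22; y = λ·(16 - 22) - 18 ≡ 10. → (22, 10)
3Q: (22, 10) + (16, 18). λ = (18 - 10)/(16 - 22) ≡ 8/23 mod 29. 23⁻¹ ≡ 24 (mod 29) since 23·24 = 552 ≡ 1, so λ ≡ 18.
  x = λ² - 22 - 16 = 324 - 38 ≡ 25; y = λ·(22 - 25) - 10 ≡ 23. → (25, 23)
4Q: (25, 23) + (16, 18). λ = (18 - 23)/(16 - 25) ≡ 24/20 mod 29. 20⁻¹ ≡ 16 (mod 29), so λ ≡ 7.
  x = λ² - 25 - 16 = 49 - 41 ≡ 8; y = λ·(25 - 8) - 23 ≡ 9. → (8, 9)

(8, 9)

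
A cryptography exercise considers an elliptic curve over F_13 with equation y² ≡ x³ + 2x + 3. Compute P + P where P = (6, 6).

tangent at (6, 6): λ = (3·6² + 2)/(2·6) ≡ 6/12. 12⁻¹ ≡ 12 (mod 13) since 12·12 = 144 ≡ 1, so λ ≡ 6·12 ≡ 7.
  x = λ² - 6 - 6 = 49 - 12 ≡ 11; y = λ·(6 - 11) - 6 ≡ 11. → (11, 11)

(11, 11)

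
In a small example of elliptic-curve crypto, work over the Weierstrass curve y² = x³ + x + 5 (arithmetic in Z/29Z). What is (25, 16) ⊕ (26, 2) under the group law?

(0, 11)

(25, 16) + (26, 2). λ = (2 - 16)/(26 - 25) ≡ 15/1 mod 29. 1⁻¹ ≡ 1 (mod 29), so λ ≡ 15.
  x = λ² - 25 - 26 = 225 - 51 ≡ 0; y = λ·(25 - 0) - 16 ≡ 11. → (0, 11)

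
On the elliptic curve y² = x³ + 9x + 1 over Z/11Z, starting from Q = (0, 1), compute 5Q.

(0, 1)

Repeated addition: build up to 5Q.
2Q: tangent at (0, 1): λ = (3·0² + 9)/(2·1) ≡ 9/2. 2⁻¹ ≡ 6 (mod 11) since 2·6 = 12 ≡ 1, so λ ≡ 9·6 ≡ 10.
  x = λ² - 0 - 0 = 100 - 0 ≡ 1; y = λ·(0 - 1) - 1 ≡ 0. → (1, 0)
3Q: (1, 0) + (0, 1). λ = (1 - 0)/(0 - 1) ≡ 1/10 mod 11. 10⁻¹ ≡ 10 (mod 11) since 10·10 = 100 ≡ 1, so λ ≡ 10.
  x = λ² - 1 - 0 = 100 - 1 ≡ 0; y = λ·(1 - 0) - 0 ≡ 10. → (0, 10)
4Q: (0, 10) + (0, 1): same x and y₁ ≡ -y₂, so the sum is 𝒪.
5Q: 𝒪 + (0, 1) = (0, 1) (identity).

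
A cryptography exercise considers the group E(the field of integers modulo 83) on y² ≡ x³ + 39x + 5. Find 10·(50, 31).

(16, 49)

Write Q = (50, 31).
Repeated addition: build up to 10Q.
2Q: tangent at (50, 31): λ = (3·50² + 39)/(2·31) ≡ 69/62. 62⁻¹ ≡ 79 (mod 83) since 62·79 = 4898 ≡ 1, so λ ≡ 69·79 ≡ 56.
  x = λ² - 50 - 50 = 3136 - 100 ≡ 48; y = λ·(50 - 48) - 31 ≡ 81. → (48, 81)
3Q: (48, 81) + (50, 31). λ = (31 - 81)/(50 - 48) ≡ 33/2 mod 83. 2⁻¹ ≡ 42 (mod 83), so λ ≡ 58.
  x = λ² - 48 - 50 = 3364 - 98 ≡ 29; y = λ·(48 - 29) - 81 ≡ 25. → (29, 25)
4Q: (29, 25) + (50, 31). λ = (31 - 25)/(50 - 29) ≡ 6/21 mod 83. 21⁻¹ ≡ 4 (mod 83), so λ ≡ 24.
  x = λ² - 29 - 50 = 576 - 79 ≡ 82; y = λ·(29 - 82) - 25 ≡ 31. → (82, 31)
5Q: (82, 31) + (50, 31). λ = (31 - 31)/(50 - 82) ≡ 0/51 mod 83. 51⁻¹ ≡ 70 (mod 83) since 51·70 = 3570 ≡ 1, so λ ≡ 0.
  x = λ² - 82 - 50 = 0 - 132 ≡ 34; y = λ·(82 - 34) - 31 ≡ 52. → (34, 52)
6Q: (34, 52) + (50, 31). λ = (31 - 52)/(50 - 34) ≡ 62/16 mod 83. 16⁻¹ ≡ 26 (mod 83), so λ ≡ 35.
  x = λ² - 34 - 50 = 1225 - 84 ≡ 62; y = λ·(34 - 62) - 52 ≡ 47. → (62, 47)
7Q: (62, 47) + (50, 31). λ = (31 - 47)/(50 - 62) ≡ 67/71 mod 83. 71⁻¹ ≡ 76 (mod 83), so λ ≡ 29.
  x = λ² - 62 - 50 = 841 - 112 ≡ 65; y = λ·(62 - 65) - 47 ≡ 32. → (65, 32)
8Q: (65, 32) + (50, 31). λ = (31 - 32)/(50 - 65) ≡ 82/68 mod 83. 68⁻¹ ≡ 11 (mod 83), so λ ≡ 72.
  x = λ² - 65 - 50 = 5184 - 115 ≡ 6; y = λ·(65 - 6) - 32 ≡ 66. → (6, 66)
9Q: (6, 66) + (50, 31). λ = (31 - 66)/(50 - 6) ≡ 48/44 mod 83. 44⁻¹ ≡ 17 (mod 83), so λ ≡ 69.
  x = λ² - 6 - 50 = 4761 - 56 ≡ 57; y = λ·(6 - 57) - 66 ≡ 67. → (57, 67)
10Q: (57, 67) + (50, 31). λ = (31 - 67)/(50 - 57) ≡ 47/76 mod 83. 76⁻¹ ≡ 71 (mod 83) since 76·71 = 5396 ≡ 1, so λ ≡ 17.
  x = λ² - 57 - 50 = 289 - 107 ≡ 16; y = λ·(57 - 16) - 67 ≡ 49. → (16, 49)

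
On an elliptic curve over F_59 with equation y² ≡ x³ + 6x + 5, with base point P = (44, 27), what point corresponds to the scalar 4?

Repeated addition: build up to 4P.
2P: tangent at (44, 27): λ = (3·44² + 6)/(2·27) ≡ 32/54. 54⁻¹ ≡ 47 (mod 59) since 54·47 = 2538 ≡ 1, so λ ≡ 32·47 ≡ 29.
  x = λ² - 44 - 44 = 841 - 88 ≡ 45; y = λ·(44 - 45) - 27 ≡ 3. → (45, 3)
3P: (45, 3) + (44, 27). λ = (27 - 3)/(44 - 45) ≡ 24/58 mod 59. 58⁻¹ ≡ 58 (mod 59), so λ ≡ 35.
  x = λ² - 45 - 44 = 1225 - 89 ≡ 15; y = λ·(45 - 15) - 3 ≡ 44. → (15, 44)
4P: (15, 44) + (44, 27). λ = (27 - 44)/(44 - 15) ≡ 42/29 mod 59. 29⁻¹ ≡ 57 (mod 59), so λ ≡ 34.
  x = λ² - 15 - 44 = 1156 - 59 ≡ 35; y = λ·(15 - 35) - 44 ≡ 43. → (35, 43)

(35, 43)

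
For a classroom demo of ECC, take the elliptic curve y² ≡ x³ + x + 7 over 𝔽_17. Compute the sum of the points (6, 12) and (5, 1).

(6, 12) + (5, 1). λ = (1 - 12)/(5 - 6) ≡ 6/16 mod 17. 16⁻¹ ≡ 16 (mod 17), so λ ≡ 11.
  x = λ² - 6 - 5 = 121 - 11 ≡ 8; y = λ·(6 - 8) - 12 ≡ 0. → (8, 0)

(8, 0)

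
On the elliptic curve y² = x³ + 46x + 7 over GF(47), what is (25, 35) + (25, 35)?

tangent at (25, 35): λ = (3·25² + 46)/(2·35) ≡ 41/23. 23⁻¹ ≡ 45 (mod 47) since 23·45 = 1035 ≡ 1, so λ ≡ 41·45 ≡ 12.
  x = λ² - 25 - 25 = 144 - 50 ≡ 0; y = λ·(25 - 0) - 35 ≡ 30. → (0, 30)

(0, 30)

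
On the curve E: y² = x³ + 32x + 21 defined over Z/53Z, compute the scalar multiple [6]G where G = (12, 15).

Repeated addition: build up to 6G.
2G: tangent at (12, 15): λ = (3·12² + 32)/(2·15) ≡ 40/30. 30⁻¹ ≡ 23 (mod 53) since 30·23 = 690 ≡ 1, so λ ≡ 40·23 ≡ 19.
  x = λ² - 12 - 12 = 361 - 24 ≡ 19; y = λ·(12 - 19) - 15 ≡ 11. → (19, 11)
3G: (19, 11) + (12, 15). λ = (15 - 11)/(12 - 19) ≡ 4/46 mod 53. 46⁻¹ ≡ 15 (mod 53), so λ ≡ 7.
  x = λ² - 19 - 12 = 49 - 31 ≡ 18; y = λ·(19 - 18) - 11 ≡ 49. → (18, 49)
4G: (18, 49) + (12, 15). λ = (15 - 49)/(12 - 18) ≡ 19/47 mod 53. 47⁻¹ ≡ 44 (mod 53) since 47·44 = 2068 ≡ 1, so λ ≡ 41.
  x = λ² - 18 - 12 = 1681 - 30 ≡ 8; y = λ·(18 - 8) - 49 ≡ 43. → (8, 43)
5G: (8, 43) + (12, 15). λ = (15 - 43)/(12 - 8) ≡ 25/4 mod 53. 4⁻¹ ≡ 40 (mod 53), so λ ≡ 46.
  x = λ² - 8 - 12 = 2116 - 20 ≡ 29; y = λ·(8 - 29) - 43 ≡ 51. → (29, 51)
6G: (29, 51) + (12, 15). λ = (15 - 51)/(12 - 29) ≡ 17/36 mod 53. 36⁻¹ ≡ 28 (mod 53), so λ ≡ 52.
  x = λ² - 29 - 12 = 2704 - 41 ≡ 13; y = λ·(29 - 13) - 51 ≡ 39. → (13, 39)

(13, 39)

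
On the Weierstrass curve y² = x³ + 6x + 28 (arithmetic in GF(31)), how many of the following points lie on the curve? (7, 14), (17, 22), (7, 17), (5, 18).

(7, 14): 14² ≡ 10, rhs ≡ 10 → on.
(17, 22): 22² ≡ 19, rhs ≡ 21 → off.
(7, 17): 17² ≡ 10, rhs ≡ 10 → on.
(5, 18): 18² ≡ 14, rhs ≡ 28 → off.

2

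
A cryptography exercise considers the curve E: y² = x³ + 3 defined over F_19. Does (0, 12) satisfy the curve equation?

no

y² = 12² ≡ 11; x³ + 0x + 3 = 3 ≡ 3 (mod 19). 11 ≠ 3.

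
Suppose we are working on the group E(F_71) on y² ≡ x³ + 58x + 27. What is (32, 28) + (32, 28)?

tangent at (32, 28): λ = (3·32² + 58)/(2·28) ≡ 6/56. 56⁻¹ ≡ 52 (mod 71) since 56·52 = 2912 ≡ 1, so λ ≡ 6·52 ≡ 28.
  x = λ² - 32 - 32 = 784 - 64 ≡ 10; y = λ·(32 - 10) - 28 ≡ 20. → (10, 20)

(10, 20)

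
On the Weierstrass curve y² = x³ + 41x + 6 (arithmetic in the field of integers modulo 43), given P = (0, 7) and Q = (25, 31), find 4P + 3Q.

(10, 30)

First 4P:
Double-and-add on 4 = (100)₂. Start with P = (0, 7) for the leading 1-bit.
double: tangent at (0, 7): λ = (3·0² + 41)/(2·7) ≡ 41/14. 14⁻¹ ≡ 40 (mod 43), so λ ≡ 41·40 ≡ 6.
  x = λ² - 0 - 0 = 36 - 0 ≡ 36; y = λ·(0 - 36) - 7 ≡ 35. → (36, 35)
double: tangent at (36, 35): λ = (3·36² + 41)/(2·35) ≡ 16/27. 27⁻¹ ≡ 8 (mod 43), so λ ≡ 16·8 ≡ 42.
  x = λ² - 36 - 36 = 1764 - 72 ≡ 15; y = λ·(36 - 15) - 35 ≡ 30. → (15, 30)
4P = (15, 30).
Next 3Q:
Repeated addition: build up to 3Q.
2Q: tangent at (25, 31): λ = (3·25² + 41)/(2·31) ≡ 24/19. 19⁻¹ ≡ 34 (mod 43) since 19·34 = 646 ≡ 1, so λ ≡ 24·34 ≡ 42.
  x = λ² - 25 - 25 = 1764 - 50 ≡ 37; y = λ·(25 - 37) - 31 ≡ 24. → (37, 24)
3Q: (37, 24) + (25, 31). λ = (31 - 24)/(25 - 37) ≡ 7/31 mod 43. 31⁻¹ ≡ 25 (mod 43), so λ ≡ 3.
  x = λ² - 37 - 25 = 9 - 62 ≡ 33; y = λ·(37 - 33) - 24 ≡ 31. → (33, 31)
3Q = (33, 31).
Finally 4P + 3Q:
(15, 30) + (33, 31). λ = (31 - 30)/(33 - 15) ≡ 1/18 mod 43. 18⁻¹ ≡ 12 (mod 43) since 18·12 = 216 ≡ 1, so λ ≡ 12.
  x = λ² - 15 - 33 = 144 - 48 ≡ 10; y = λ·(15 - 10) - 30 ≡ 30. → (10, 30)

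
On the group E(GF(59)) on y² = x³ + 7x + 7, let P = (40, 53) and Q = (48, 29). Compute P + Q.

(40, 53) + (48, 29). λ = (29 - 53)/(48 - 40) ≡ 35/8 mod 59. 8⁻¹ ≡ 37 (mod 59), so λ ≡ 56.
  x = λ² - 40 - 48 = 3136 - 88 ≡ 39; y = λ·(40 - 39) - 53 ≡ 3. → (39, 3)

(39, 3)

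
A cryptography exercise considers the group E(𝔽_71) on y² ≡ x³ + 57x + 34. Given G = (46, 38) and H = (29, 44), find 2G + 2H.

(41, 24)

First 2G:
Repeated addition: build up to 2G.
2G: tangent at (46, 38): λ = (3·46² + 57)/(2·38) ≡ 15/5. 5⁻¹ ≡ 57 (mod 71) since 5·57 = 285 ≡ 1, so λ ≡ 15·57 ≡ 3.
  x = λ² - 46 - 46 = 9 - 92 ≡ 59; y = λ·(46 - 59) - 38 ≡ 65. → (59, 65)
2G = (59, 65).
Next 2H:
Repeated addition: build up to 2H.
2H: tangent at (29, 44): λ = (3·29² + 57)/(2·44) ≡ 24/17. 17⁻¹ ≡ 46 (mod 71) since 17·46 = 782 ≡ 1, so λ ≡ 24·46 ≡ 39.
  x = λ² - 29 - 29 = 1521 - 58 ≡ 43; y = λ·(29 - 43) - 44 ≡ 49. → (43, 49)
2H = (43, 49).
Finally 2G + 2H:
(59, 65) + (43, 49). λ = (49 - 65)/(43 - 59) ≡ 55/55 mod 71. 55⁻¹ ≡ 31 (mod 71) since 55·31 = 1705 ≡ 1, so λ ≡ 1.
  x = λ² - 59 - 43 = 1 - 102 ≡ 41; y = λ·(59 - 41) - 65 ≡ 24. → (41, 24)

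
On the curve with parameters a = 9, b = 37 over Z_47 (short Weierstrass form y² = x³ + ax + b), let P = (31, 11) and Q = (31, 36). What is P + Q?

The two points share x = 31 and their y-coordinates satisfy 11 + 36 ≡ 0 (mod 47), so they are inverses. Their sum is O.

O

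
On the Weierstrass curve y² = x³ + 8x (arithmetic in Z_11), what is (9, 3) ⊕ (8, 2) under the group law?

(6, 0)

(9, 3) + (8, 2). λ = (2 - 3)/(8 - 9) ≡ 10/10 mod 11. 10⁻¹ ≡ 10 (mod 11) since 10·10 = 100 ≡ 1, so λ ≡ 1.
  x = λ² - 9 - 8 = 1 - 17 ≡ 6; y = λ·(9 - 6) - 3 ≡ 0. → (6, 0)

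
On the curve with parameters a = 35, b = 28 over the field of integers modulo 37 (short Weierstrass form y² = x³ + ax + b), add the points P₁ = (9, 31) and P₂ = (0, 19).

(1, 29)

(9, 31) + (0, 19). λ = (19 - 31)/(0 - 9) ≡ 25/28 mod 37. 28⁻¹ ≡ 4 (mod 37), so λ ≡ 26.
  x = λ² - 9 - 0 = 676 - 9 ≡ 1; y = λ·(9 - 1) - 31 ≡ 29. → (1, 29)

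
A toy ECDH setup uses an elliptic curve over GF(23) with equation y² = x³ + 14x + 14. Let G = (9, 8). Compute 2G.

(18, 7)

tangent at (9, 8): λ = (3·9² + 14)/(2·8) ≡ 4/16. 16⁻¹ ≡ 13 (mod 23) since 16·13 = 208 ≡ 1, so λ ≡ 4·13 ≡ 6.
  x = λ² - 9 - 9 = 36 - 18 ≡ 18; y = λ·(9 - 18) - 8 ≡ 7. → (18, 7)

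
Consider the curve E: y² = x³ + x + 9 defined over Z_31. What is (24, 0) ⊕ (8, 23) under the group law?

(24, 0) + (8, 23). λ = (23 - 0)/(8 - 24) ≡ 23/15 mod 31. 15⁻¹ ≡ 29 (mod 31) since 15·29 = 435 ≡ 1, so λ ≡ 16.
  x = λ² - 24 - 8 = 256 - 32 ≡ 7; y = λ·(24 - 7) - 0 ≡ 24. → (7, 24)

(7, 24)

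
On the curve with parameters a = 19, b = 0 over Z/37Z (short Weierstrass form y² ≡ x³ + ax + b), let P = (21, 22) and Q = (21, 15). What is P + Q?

The two points share x = 21 and their y-coordinates satisfy 22 + 15 ≡ 0 (mod 37), so they are inverses. Their sum is the point at infinity.

O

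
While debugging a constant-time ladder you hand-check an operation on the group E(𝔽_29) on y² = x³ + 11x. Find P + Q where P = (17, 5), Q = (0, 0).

(17, 5) + (0, 0). λ = (0 - 5)/(0 - 17) ≡ 24/12 mod 29. 12⁻¹ ≡ 17 (mod 29) since 12·17 = 204 ≡ 1, so λ ≡ 2.
  x = λ² - 17 - 0 = 4 - 17 ≡ 16; y = λ·(17 - 16) - 5 ≡ 26. → (16, 26)

(16, 26)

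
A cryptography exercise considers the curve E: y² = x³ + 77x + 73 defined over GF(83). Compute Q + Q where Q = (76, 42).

tangent at (76, 42): λ = (3·76² + 77)/(2·42) ≡ 58/1. 1⁻¹ ≡ 1 (mod 83), so λ ≡ 58·1 ≡ 58.
  x = λ² - 76 - 76 = 3364 - 152 ≡ 58; y = λ·(76 - 58) - 42 ≡ 6. → (58, 6)

(58, 6)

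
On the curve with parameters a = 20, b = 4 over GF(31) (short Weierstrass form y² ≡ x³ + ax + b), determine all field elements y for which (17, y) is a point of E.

7, 24

x³ + 20x + 4 = 5257 ≡ 18 (mod 31).
Square roots of 18 mod 31: 7 and 24 (since 7² = 49 ≡ 18).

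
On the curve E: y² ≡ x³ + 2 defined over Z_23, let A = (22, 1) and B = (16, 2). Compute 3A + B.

First 3A:
Repeated addition: build up to 3A.
2A: tangent at (22, 1): λ = (3·22² + 0)/(2·1) ≡ 3/2. 2⁻¹ ≡ 12 (mod 23), so λ ≡ 3·12 ≡ 13.
  x = λ² - 22 - 22 = 169 - 44 ≡ 10; y = λ·(22 - 10) - 1 ≡ 17. → (10, 17)
3A: (10, 17) + (22, 1). λ = (1 - 17)/(22 - 10) ≡ 7/12 mod 23. 12⁻¹ ≡ 2 (mod 23), so λ ≡ 14.
  x = λ² - 10 - 22 = 196 - 32 ≡ 3; y = λ·(10 - 3) - 17 ≡ 12. → (3, 12)
3A = (3, 12).
Finally 3A + B:
(3, 12) + (16, 2). λ = (2 - 12)/(16 - 3) ≡ 13/13 mod 23. 13⁻¹ ≡ 16 (mod 23), so λ ≡ 1.
  x = λ² - 3 - 16 = 1 - 19 ≡ 5; y = λ·(3 - 5) - 12 ≡ 9. → (5, 9)

(5, 9)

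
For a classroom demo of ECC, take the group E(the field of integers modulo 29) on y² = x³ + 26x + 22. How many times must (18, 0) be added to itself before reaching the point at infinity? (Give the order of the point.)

2

2P: (18, 0) + (18, 0): same x and y₁ ≡ -y₂, so the sum is the point at infinity.
2P = the point at infinity, so the order is 2.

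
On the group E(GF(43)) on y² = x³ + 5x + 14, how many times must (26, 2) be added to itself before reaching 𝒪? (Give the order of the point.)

2P: tangent at (26, 2): λ = (3·26² + 5)/(2·2) ≡ 12/4. 4⁻¹ ≡ 11 (mod 43), so λ ≡ 12·11 ≡ 3.
  x = λ² - 26 - 26 = 9 - 52 ≡ 0; y = λ·(26 - 0) - 2 ≡ 33. → (0, 33)
3P: (0, 33) + (26, 2). λ = (2 - 33)/(26 - 0) ≡ 12/26 mod 43. 26⁻¹ ≡ 5 (mod 43), so λ ≡ 17.
  x = λ² - 0 - 26 = 289 - 26 ≡ 5; y = λ·(0 - 5) - 33 ≡ 11. → (5, 11)
4P: (5, 11) + (26, 2). λ = (2 - 11)/(26 - 5) ≡ 34/21 mod 43. 21⁻¹ ≡ 41 (mod 43), so λ ≡ 18.
  x = λ² - 5 - 26 = 324 - 31 ≡ 35; y = λ·(5 - 35) - 11 ≡ 8. → (35, 8)
5P: (35, 8) + (26, 2). λ = (2 - 8)/(26 - 35) ≡ 37/34 mod 43. 34⁻¹ ≡ 19 (mod 43), so λ ≡ 15.
  x = λ² - 35 - 26 = 225 - 61 ≡ 35; y = λ·(35 - 35) - 8 ≡ 35. → (35, 35)
6P: (35, 35) + (26, 2). λ = (2 - 35)/(26 - 35) ≡ 10/34 mod 43. 34⁻¹ ≡ 19 (mod 43), so λ ≡ 18.
  x = λ² - 35 - 26 = 324 - 61 ≡ 5; y = λ·(35 - 5) - 35 ≡ 32. → (5, 32)
7P: (5, 32) + (26, 2). λ = (2 - 32)/(26 - 5) ≡ 13/21 mod 43. 21⁻¹ ≡ 41 (mod 43) since 21·41 = 861 ≡ 1, so λ ≡ 17.
  x = λ² - 5 - 26 = 289 - 31 ≡ 0; y = λ·(5 - 0) - 32 ≡ 10. → (0, 10)
8P: (0, 10) + (26, 2). λ = (2 - 10)/(26 - 0) ≡ 35/26 mod 43. 26⁻¹ ≡ 5 (mod 43), so λ ≡ 3.
  x = λ² - 0 - 26 = 9 - 26 ≡ 26; y = λ·(0 - 26) - 10 ≡ 41. → (26, 41)
9P: (26, 41) + (26, 2): same x and y₁ ≡ -y₂, so the sum is 𝒪.
9P = 𝒪, so the order is 9.

9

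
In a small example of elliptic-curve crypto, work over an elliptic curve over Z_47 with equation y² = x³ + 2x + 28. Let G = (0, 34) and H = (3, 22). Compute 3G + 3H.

(15, 7)

First 3G:
Repeated addition: build up to 3G.
2G: tangent at (0, 34): λ = (3·0² + 2)/(2·34) ≡ 2/21. 21⁻¹ ≡ 9 (mod 47), so λ ≡ 2·9 ≡ 18.
  x = λ² - 0 - 0 = 324 - 0 ≡ 42; y = λ·(0 - 42) - 34 ≡ 9. → (42, 9)
3G: (42, 9) + (0, 34). λ = (34 - 9)/(0 - 42) ≡ 25/5 mod 47. 5⁻¹ ≡ 19 (mod 47), so λ ≡ 5.
  x = λ² - 42 - 0 = 25 - 42 ≡ 30; y = λ·(42 - 30) - 9 ≡ 4. → (30, 4)
3G = (30, 4).
Next 3H:
Repeated addition: build up to 3H.
2H: tangent at (3, 22): λ = (3·3² + 2)/(2·22) ≡ 29/44. 44⁻¹ ≡ 31 (mod 47) since 44·31 = 1364 ≡ 1, so λ ≡ 29·31 ≡ 6.
  x = λ² - 3 - 3 = 36 - 6 ≡ 30; y = λ·(3 - 30) - 22 ≡ 4. → (30, 4)
3H: (30, 4) + (3, 22). λ = (22 - 4)/(3 - 30) ≡ 18/20 mod 47. 20⁻¹ ≡ 40 (mod 47), so λ ≡ 15.
  x = λ² - 30 - 3 = 225 - 33 ≡ 4; y = λ·(30 - 4) - 4 ≡ 10. → (4, 10)
3H = (4, 10).
Finally 3G + 3H:
(30, 4) + (4, 10). λ = (10 - 4)/(4 - 30) ≡ 6/21 mod 47. 21⁻¹ ≡ 9 (mod 47), so λ ≡ 7.
  x = λ² - 30 - 4 = 49 - 34 ≡ 15; y = λ·(30 - 15) - 4 ≡ 7. → (15, 7)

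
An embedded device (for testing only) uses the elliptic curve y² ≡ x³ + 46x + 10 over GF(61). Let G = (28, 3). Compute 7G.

Repeated addition: build up to 7G.
2G: tangent at (28, 3): λ = (3·28² + 46)/(2·3) ≡ 19/6. 6⁻¹ ≡ 51 (mod 61), so λ ≡ 19·51 ≡ 54.
  x = λ² - 28 - 28 = 2916 - 56 ≡ 54; y = λ·(28 - 54) - 3 ≡ 57. → (54, 57)
3G: (54, 57) + (28, 3). λ = (3 - 57)/(28 - 54) ≡ 7/35 mod 61. 35⁻¹ ≡ 7 (mod 61) since 35·7 = 245 ≡ 1, so λ ≡ 49.
  x = λ² - 54 - 28 = 2401 - 82 ≡ 1; y = λ·(54 - 1) - 57 ≡ 39. → (1, 39)
4G: (1, 39) + (28, 3). λ = (3 - 39)/(28 - 1) ≡ 25/27 mod 61. 27⁻¹ ≡ 52 (mod 61), so λ ≡ 19.
  x = λ² - 1 - 28 = 361 - 29 ≡ 27; y = λ·(1 - 27) - 39 ≡ 16. → (27, 16)
5G: (27, 16) + (28, 3). λ = (3 - 16)/(28 - 27) ≡ 48/1 mod 61. 1⁻¹ ≡ 1 (mod 61), so λ ≡ 48.
  x = λ² - 27 - 28 = 2304 - 55 ≡ 53; y = λ·(27 - 53) - 16 ≡ 17. → (53, 17)
6G: (53, 17) + (28, 3). λ = (3 - 17)/(28 - 53) ≡ 47/36 mod 61. 36⁻¹ ≡ 39 (mod 61), so λ ≡ 3.
  x = λ² - 53 - 28 = 9 - 81 ≡ 50; y = λ·(53 - 50) - 17 ≡ 53. → (50, 53)
7G: (50, 53) + (28, 3). λ = (3 - 53)/(28 - 50) ≡ 11/39 mod 61. 39⁻¹ ≡ 36 (mod 61) since 39·36 = 1404 ≡ 1, so λ ≡ 30.
  x = λ² - 50 - 28 = 900 - 78 ≡ 29; y = λ·(50 - 29) - 53 ≡ 28. → (29, 28)

(29, 28)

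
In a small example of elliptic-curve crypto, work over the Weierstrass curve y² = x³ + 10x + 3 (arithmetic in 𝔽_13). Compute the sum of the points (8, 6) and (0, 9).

(8, 6) + (0, 9). λ = (9 - 6)/(0 - 8) ≡ 3/5 mod 13. 5⁻¹ ≡ 8 (mod 13), so λ ≡ 11.
  x = λ² - 8 - 0 = 121 - 8 ≡ 9; y = λ·(8 - 9) - 6 ≡ 9. → (9, 9)

(9, 9)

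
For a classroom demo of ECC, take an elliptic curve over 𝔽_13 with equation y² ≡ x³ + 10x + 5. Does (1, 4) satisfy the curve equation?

y² = 4² ≡ 3; x³ + 10x + 5 = 16 ≡ 3 (mod 13). 3 = 3.

yes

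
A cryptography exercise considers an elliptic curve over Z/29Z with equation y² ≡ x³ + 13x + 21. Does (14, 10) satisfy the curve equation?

y² = 10² ≡ 13; x³ + 13x + 21 = 2947 ≡ 18 (mod 29). 13 ≠ 18.

no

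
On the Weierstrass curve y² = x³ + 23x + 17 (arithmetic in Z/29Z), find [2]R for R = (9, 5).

(4, 12)

tangent at (9, 5): λ = (3·9² + 23)/(2·5) ≡ 5/10. 10⁻¹ ≡ 3 (mod 29) since 10·3 = 30 ≡ 1, so λ ≡ 5·3 ≡ 15.
  x = λ² - 9 - 9 = 225 - 18 ≡ 4; y = λ·(9 - 4) - 5 ≡ 12. → (4, 12)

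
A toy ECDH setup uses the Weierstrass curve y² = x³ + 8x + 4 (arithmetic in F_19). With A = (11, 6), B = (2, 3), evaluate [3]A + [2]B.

First 3A:
Repeated addition: build up to 3A.
2A: tangent at (11, 6): λ = (3·11² + 8)/(2·6) ≡ 10/12. 12⁻¹ ≡ 8 (mod 19), so λ ≡ 10·8 ≡ 4.
  x = λ² - 11 - 11 = 16 - 22 ≡ 13; y = λ·(11 - 13) - 6 ≡ 5. → (13, 5)
3A: (13, 5) + (11, 6). λ = (6 - 5)/(11 - 13) ≡ 1/17 mod 19. 17⁻¹ ≡ 9 (mod 19), so λ ≡ 9.
  x = λ² - 13 - 11 = 81 - 24 ≡ 0; y = λ·(13 - 0) - 5 ≡ 17. → (0, 17)
3A = (0, 17).
Next 2B:
Repeated addition: build up to 2B.
2B: tangent at (2, 3): λ = (3·2² + 8)/(2·3) ≡ 1/6. 6⁻¹ ≡ 16 (mod 19) since 6·16 = 96 ≡ 1, so λ ≡ 1·16 ≡ 16.
  x = λ² - 2 - 2 = 256 - 4 ≡ 5; y = λ·(2 - 5) - 3 ≡ 6. → (5, 6)
2B = (5, 6).
Finally 3A + 2B:
(0, 17) + (5, 6). λ = (6 - 17)/(5 - 0) ≡ 8/5 mod 19. 5⁻¹ ≡ 4 (mod 19) since 5·4 = 20 ≡ 1, so λ ≡ 13.
  x = λ² - 0 - 5 = 169 - 5 ≡ 12; y = λ·(0 - 12) - 17 ≡ 17. → (12, 17)

(12, 17)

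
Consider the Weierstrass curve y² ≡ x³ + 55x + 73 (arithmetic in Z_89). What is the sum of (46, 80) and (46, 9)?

O

The two points share x = 46 and their y-coordinates satisfy 80 + 9 ≡ 0 (mod 89), so they are inverses. Their sum is ∞.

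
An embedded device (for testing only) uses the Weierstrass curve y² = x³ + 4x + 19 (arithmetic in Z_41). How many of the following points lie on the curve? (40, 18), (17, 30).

(40, 18): 18² ≡ 37, rhs ≡ 14 → off.
(17, 30): 30² ≡ 39, rhs ≡ 39 → on.

1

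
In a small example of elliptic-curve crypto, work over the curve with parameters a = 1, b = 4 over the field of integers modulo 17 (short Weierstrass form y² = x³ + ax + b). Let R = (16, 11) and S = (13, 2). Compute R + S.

(16, 11) + (13, 2). λ = (2 - 11)/(13 - 16) ≡ 8/14 mod 17. 14⁻¹ ≡ 11 (mod 17), so λ ≡ 3.
  x = λ² - 16 - 13 = 9 - 29 ≡ 14; y = λ·(16 - 14) - 11 ≡ 12. → (14, 12)

(14, 12)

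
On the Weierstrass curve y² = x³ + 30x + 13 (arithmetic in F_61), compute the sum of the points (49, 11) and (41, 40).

(49, 11) + (41, 40). λ = (40 - 11)/(41 - 49) ≡ 29/53 mod 61. 53⁻¹ ≡ 38 (mod 61) since 53·38 = 2014 ≡ 1, so λ ≡ 4.
  x = λ² - 49 - 41 = 16 - 90 ≡ 48; y = λ·(49 - 48) - 11 ≡ 54. → (48, 54)

(48, 54)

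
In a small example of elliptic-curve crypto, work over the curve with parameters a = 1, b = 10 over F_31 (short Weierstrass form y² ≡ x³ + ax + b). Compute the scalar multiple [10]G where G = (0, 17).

(18, 1)

Double-and-add on 10 = (1010)₂. Start with G = (0, 17) for the leading 1-bit.
double: tangent at (0, 17): λ = (3·0² + 1)/(2·17) ≡ 1/3. 3⁻¹ ≡ 21 (mod 31), so λ ≡ 1·21 ≡ 21.
  x = λ² - 0 - 0 = 441 - 0 ≡ 7; y = λ·(0 - 7) - 17 ≡ 22. → (7, 22)
double: tangent at (7, 22): λ = (3·7² + 1)/(2·22) ≡ 24/13. 13⁻¹ ≡ 12 (mod 31) since 13·12 = 156 ≡ 1, so λ ≡ 24·12 ≡ 9.
  x = λ² - 7 - 7 = 81 - 14 ≡ 5; y = λ·(7 - 5) - 22 ≡ 27. → (5, 27)
add G: (5, 27) + (0, 17). λ = (17 - 27)/(0 - 5) ≡ 21/26 mod 31. 26⁻¹ ≡ 6 (mod 31) since 26·6 = 156 ≡ 1, so λ ≡ 2.
  x = λ² - 5 - 0 = 4 - 5 ≡ 30; y = λ·(5 - 30) - 27 ≡ 16. → (30, 16)
double: tangent at (30, 16): λ = (3·30² + 1)/(2·16) ≡ 4/1. 1⁻¹ ≡ 1 (mod 31), so λ ≡ 4·1 ≡ 4.
  x = λ² - 30 - 30 = 16 - 60 ≡ 18; y = λ·(30 - 18) - 16 ≡ 1. → (18, 1)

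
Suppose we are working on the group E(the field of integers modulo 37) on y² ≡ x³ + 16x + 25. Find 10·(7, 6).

Write G = (7, 6).
Repeated addition: build up to 10G.
2G: tangent at (7, 6): λ = (3·7² + 16)/(2·6) ≡ 15/12. 12⁻¹ ≡ 34 (mod 37), so λ ≡ 15·34 ≡ 29.
  x = λ² - 7 - 7 = 841 - 14 ≡ 13; y = λ·(7 - 13) - 6 ≡ 5. → (13, 5)
3G: (13, 5) + (7, 6). λ = (6 - 5)/(7 - 13) ≡ 1/31 mod 37. 31⁻¹ ≡ 6 (mod 37), so λ ≡ 6.
  x = λ² - 13 - 7 = 36 - 20 ≡ 16; y = λ·(13 - 16) - 5 ≡ 14. → (16, 14)
4G: (16, 14) + (7, 6). λ = (6 - 14)/(7 - 16) ≡ 29/28 mod 37. 28⁻¹ ≡ 4 (mod 37), so λ ≡ 5.
  x = λ² - 16 - 7 = 25 - 23 ≡ 2; y = λ·(16 - 2) - 14 ≡ 19. → (2, 19)
5G: (2, 19) + (7, 6). λ = (6 - 19)/(7 - 2) ≡ 24/5 mod 37. 5⁻¹ ≡ 15 (mod 37), so λ ≡ 27.
  x = λ² - 2 - 7 = 729 - 9 ≡ 17; y = λ·(2 - 17) - 19 ≡ 20. → (17, 20)
6G: (17, 20) + (7, 6). λ = (6 - 20)/(7 - 17) ≡ 23/27 mod 37. 27⁻¹ ≡ 11 (mod 37), so λ ≡ 31.
  x = λ² - 17 - 7 = 961 - 24 ≡ 12; y = λ·(17 - 12) - 20 ≡ 24. → (12, 24)
7G: (12, 24) + (7, 6). λ = (6 - 24)/(7 - 12) ≡ 19/32 mod 37. 32⁻¹ ≡ 22 (mod 37) since 32·22 = 704 ≡ 1, so λ ≡ 11.
  x = λ² - 12 - 7 = 121 - 19 ≡ 28; y = λ·(12 - 28) - 24 ≡ 22. → (28, 22)
8G: (28, 22) + (7, 6). λ = (6 - 22)/(7 - 28) ≡ 21/16 mod 37. 16⁻¹ ≡ 7 (mod 37), so λ ≡ 36.
  x = λ² - 28 - 7 = 1296 - 35 ≡ 3; y = λ·(28 - 3) - 22 ≡ 27. → (3, 27)
9G: (3, 27) + (7, 6). λ = (6 - 27)/(7 - 3) ≡ 16/4 mod 37. 4⁻¹ ≡ 28 (mod 37) since 4·28 = 112 ≡ 1, so λ ≡ 4.
  x = λ² - 3 - 7 = 16 - 10 ≡ 6; y = λ·(3 - 6) - 27 ≡ 35. → (6, 35)
10G: (6, 35) + (7, 6). λ = (6 - 35)/(7 - 6) ≡ 8/1 mod 37. 1⁻¹ ≡ 1 (mod 37) since 1·1 = 1 ≡ 1, so λ ≡ 8.
  x = λ² - 6 - 7 = 64 - 13 ≡ 14; y = λ·(6 - 14) - 35 ≡ 12. → (14, 12)

(14, 12)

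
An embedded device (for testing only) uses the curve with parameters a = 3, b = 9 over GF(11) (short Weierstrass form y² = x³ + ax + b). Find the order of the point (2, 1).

2P: tangent at (2, 1): λ = (3·2² + 3)/(2·1) ≡ 4/2. 2⁻¹ ≡ 6 (mod 11) since 2·6 = 12 ≡ 1, so λ ≡ 4·6 ≡ 2.
  x = λ² - 2 - 2 = 4 - 4 ≡ 0; y = λ·(2 - 0) - 1 ≡ 3. → (0, 3)
3P: (0, 3) + (2, 1). λ = (1 - 3)/(2 - 0) ≡ 9/2 mod 11. 2⁻¹ ≡ 6 (mod 11), so λ ≡ 10.
  x = λ² - 0 - 2 = 100 - 2 ≡ 10; y = λ·(0 - 10) - 3 ≡ 7. → (10, 7)
4P: (10, 7) + (2, 1). λ = (1 - 7)/(2 - 10) ≡ 5/3 mod 11. 3⁻¹ ≡ 4 (mod 11), so λ ≡ 9.
  x = λ² - 10 - 2 = 81 - 12 ≡ 3; y = λ·(10 - 3) - 7 ≡ 1. → (3, 1)
5P: (3, 1) + (2, 1). λ = (1 - 1)/(2 - 3) ≡ 0/10 mod 11. 10⁻¹ ≡ 10 (mod 11) since 10·10 = 100 ≡ 1, so λ ≡ 0.
  x = λ² - 3 - 2 = 0 - 5 ≡ 6; y = λ·(3 - 6) - 1 ≡ 10. → (6, 10)
6P: (6, 10) + (2, 1). λ = (1 - 10)/(2 - 6) ≡ 2/7 mod 11. 7⁻¹ ≡ 8 (mod 11), so λ ≡ 5.
  x = λ² - 6 - 2 = 25 - 8 ≡ 6; y = λ·(6 - 6) - 10 ≡ 1. → (6, 1)
7P: (6, 1) + (2, 1). λ = (1 - 1)/(2 - 6) ≡ 0/7 mod 11. 7⁻¹ ≡ 8 (mod 11) since 7·8 = 56 ≡ 1, so λ ≡ 0.
  x = λ² - 6 - 2 = 0 - 8 ≡ 3; y = λ·(6 - 3) - 1 ≡ 10. → (3, 10)
8P: (3, 10) + (2, 1). λ = (1 - 10)/(2 - 3) ≡ 2/10 mod 11. 10⁻¹ ≡ 10 (mod 11), so λ ≡ 9.
  x = λ² - 3 - 2 = 81 - 5 ≡ 10; y = λ·(3 - 10) - 10 ≡ 4. → (10, 4)
9P: (10, 4) + (2, 1). λ = (1 - 4)/(2 - 10) ≡ 8/3 mod 11. 3⁻¹ ≡ 4 (mod 11), so λ ≡ 10.
  x = λ² - 10 - 2 = 100 - 12 ≡ 0; y = λ·(10 - 0) - 4 ≡ 8. → (0, 8)
10P: (0, 8) + (2, 1). λ = (1 - 8)/(2 - 0) ≡ 4/2 mod 11. 2⁻¹ ≡ 6 (mod 11), so λ ≡ 2.
  x = λ² - 0 - 2 = 4 - 2 ≡ 2; y = λ·(0 - 2) - 8 ≡ 10. → (2, 10)
11P: (2, 10) + (2, 1): same x and y₁ ≡ -y₂, so the sum is the point at infinity.
11P = the point at infinity, so the order is 11.

11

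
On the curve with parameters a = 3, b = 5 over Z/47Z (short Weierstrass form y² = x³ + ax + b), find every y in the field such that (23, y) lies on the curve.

x³ + 3x + 5 = 12241 ≡ 21 (mod 47).
Square roots of 21 mod 47: 16 and 31 (since 16² = 256 ≡ 21).

16, 31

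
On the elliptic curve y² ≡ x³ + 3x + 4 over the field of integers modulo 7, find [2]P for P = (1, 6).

(0, 5)

tangent at (1, 6): λ = (3·1² + 3)/(2·6) ≡ 6/5. 5⁻¹ ≡ 3 (mod 7) since 5·3 = 15 ≡ 1, so λ ≡ 6·3 ≡ 4.
  x = λ² - 1 - 1 = 16 - 2 ≡ 0; y = λ·(1 - 0) - 6 ≡ 5. → (0, 5)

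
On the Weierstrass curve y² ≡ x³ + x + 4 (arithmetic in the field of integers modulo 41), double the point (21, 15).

tangent at (21, 15): λ = (3·21² + 1)/(2·15) ≡ 12/30. 30⁻¹ ≡ 26 (mod 41), so λ ≡ 12·26 ≡ 25.
  x = λ² - 21 - 21 = 625 - 42 ≡ 9; y = λ·(21 - 9) - 15 ≡ 39. → (9, 39)

(9, 39)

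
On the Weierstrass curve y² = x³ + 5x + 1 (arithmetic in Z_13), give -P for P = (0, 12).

-(0, 12) = (0, -12 mod 13) = (0, 1).

(0, 1)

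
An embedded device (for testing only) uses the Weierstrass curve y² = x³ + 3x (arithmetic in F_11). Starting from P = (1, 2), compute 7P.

Double-and-add on 7 = (111)₂. Start with P = (1, 2) for the leading 1-bit.
double: tangent at (1, 2): λ = (3·1² + 3)/(2·2) ≡ 6/4. 4⁻¹ ≡ 3 (mod 11) since 4·3 = 12 ≡ 1, so λ ≡ 6·3 ≡ 7.
  x = λ² - 1 - 1 = 49 - 2 ≡ 3; y = λ·(1 - 3) - 2 ≡ 6. → (3, 6)
add P: (3, 6) + (1, 2). λ = (2 - 6)/(1 - 3) ≡ 7/9 mod 11. 9⁻¹ ≡ 5 (mod 11), so λ ≡ 2.
  x = λ² - 3 - 1 = 4 - 4 ≡ 0; y = λ·(3 - 0) - 6 ≡ 0. → (0, 0)
double: (0, 0) + (0, 0): same x and y₁ ≡ -y₂, so the sum is 𝒪.
add P: 𝒪 + (1, 2) = (1, 2) (identity).

(1, 2)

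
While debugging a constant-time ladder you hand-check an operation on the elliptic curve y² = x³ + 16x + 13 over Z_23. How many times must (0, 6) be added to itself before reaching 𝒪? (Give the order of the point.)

6

2P: tangent at (0, 6): λ = (3·0² + 16)/(2·6) ≡ 16/12. 12⁻¹ ≡ 2 (mod 23) since 12·2 = 24 ≡ 1, so λ ≡ 16·2 ≡ 9.
  x = λ² - 0 - 0 = 81 - 0 ≡ 12; y = λ·(0 - 12) - 6 ≡ 1. → (12, 1)
3P: (12, 1) + (0, 6). λ = (6 - 1)/(0 - 12) ≡ 5/11 mod 23. 11⁻¹ ≡ 21 (mod 23), so λ ≡ 13.
  x = λ² - 12 - 0 = 169 - 12 ≡ 19; y = λ·(12 - 19) - 1 ≡ 0. → (19, 0)
4P: (19, 0) + (0, 6). λ = (6 - 0)/(0 - 19) ≡ 6/4 mod 23. 4⁻¹ ≡ 6 (mod 23), so λ ≡ 13.
  x = λ² - 19 - 0 = 169 - 19 ≡ 12; y = λ·(19 - 12) - 0 ≡ 22. → (12, 22)
5P: (12, 22) + (0, 6). λ = (6 - 22)/(0 - 12) ≡ 7/11 mod 23. 11⁻¹ ≡ 21 (mod 23) since 11·21 = 231 ≡ 1, so λ ≡ 9.
  x = λ² - 12 - 0 = 81 - 12 ≡ 0; y = λ·(12 - 0) - 22 ≡ 17. → (0, 17)
6P: (0, 17) + (0, 6): same x and y₁ ≡ -y₂, so the sum is 𝒪.
6P = 𝒪, so the order is 6.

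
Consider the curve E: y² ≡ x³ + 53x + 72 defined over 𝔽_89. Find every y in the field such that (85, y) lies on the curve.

none

x³ + 53x + 72 = 618702 ≡ 63 (mod 89).
63 is a non-residue mod 89; no y exists.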